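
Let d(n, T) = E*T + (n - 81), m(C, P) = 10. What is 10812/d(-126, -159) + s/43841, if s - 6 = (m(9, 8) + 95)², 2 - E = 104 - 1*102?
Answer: -157241825/3025029 ≈ -51.980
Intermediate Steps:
E = 0 (E = 2 - (104 - 1*102) = 2 - (104 - 102) = 2 - 1*2 = 2 - 2 = 0)
d(n, T) = -81 + n (d(n, T) = 0*T + (n - 81) = 0 + (-81 + n) = -81 + n)
s = 11031 (s = 6 + (10 + 95)² = 6 + 105² = 6 + 11025 = 11031)
10812/d(-126, -159) + s/43841 = 10812/(-81 - 126) + 11031/43841 = 10812/(-207) + 11031*(1/43841) = 10812*(-1/207) + 11031/43841 = -3604/69 + 11031/43841 = -157241825/3025029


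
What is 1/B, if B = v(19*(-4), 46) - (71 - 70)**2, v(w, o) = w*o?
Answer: -1/3497 ≈ -0.00028596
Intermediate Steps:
v(w, o) = o*w
B = -3497 (B = 46*(19*(-4)) - (71 - 70)**2 = 46*(-76) - 1*1**2 = -3496 - 1*1 = -3496 - 1 = -3497)
1/B = 1/(-3497) = -1/3497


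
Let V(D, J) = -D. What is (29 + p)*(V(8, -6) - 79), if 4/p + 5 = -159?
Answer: -103356/41 ≈ -2520.9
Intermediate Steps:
p = -1/41 (p = 4/(-5 - 159) = 4/(-164) = 4*(-1/164) = -1/41 ≈ -0.024390)
(29 + p)*(V(8, -6) - 79) = (29 - 1/41)*(-1*8 - 79) = 1188*(-8 - 79)/41 = (1188/41)*(-87) = -103356/41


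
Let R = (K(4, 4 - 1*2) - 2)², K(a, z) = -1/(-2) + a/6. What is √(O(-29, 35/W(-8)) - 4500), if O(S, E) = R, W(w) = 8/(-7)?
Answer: 5*I*√6479/6 ≈ 67.077*I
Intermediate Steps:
W(w) = -8/7 (W(w) = 8*(-⅐) = -8/7)
K(a, z) = ½ + a/6 (K(a, z) = -1*(-½) + a*(⅙) = ½ + a/6)
R = 25/36 (R = ((½ + (⅙)*4) - 2)² = ((½ + ⅔) - 2)² = (7/6 - 2)² = (-⅚)² = 25/36 ≈ 0.69444)
O(S, E) = 25/36
√(O(-29, 35/W(-8)) - 4500) = √(25/36 - 4500) = √(-161975/36) = 5*I*√6479/6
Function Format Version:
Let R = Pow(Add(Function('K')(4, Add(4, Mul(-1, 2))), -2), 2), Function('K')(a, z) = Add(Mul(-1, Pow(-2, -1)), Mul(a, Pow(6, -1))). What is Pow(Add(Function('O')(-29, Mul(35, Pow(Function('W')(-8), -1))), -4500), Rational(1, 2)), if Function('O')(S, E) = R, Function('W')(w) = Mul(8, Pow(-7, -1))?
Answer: Mul(Rational(5, 6), I, Pow(6479, Rational(1, 2))) ≈ Mul(67.077, I)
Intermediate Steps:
Function('W')(w) = Rational(-8, 7) (Function('W')(w) = Mul(8, Rational(-1, 7)) = Rational(-8, 7))
Function('K')(a, z) = Add(Rational(1, 2), Mul(Rational(1, 6), a)) (Function('K')(a, z) = Add(Mul(-1, Rational(-1, 2)), Mul(a, Rational(1, 6))) = Add(Rational(1, 2), Mul(Rational(1, 6), a)))
R = Rational(25, 36) (R = Pow(Add(Add(Rational(1, 2), Mul(Rational(1, 6), 4)), -2), 2) = Pow(Add(Add(Rational(1, 2), Rational(2, 3)), -2), 2) = Pow(Add(Rational(7, 6), -2), 2) = Pow(Rational(-5, 6), 2) = Rational(25, 36) ≈ 0.69444)
Function('O')(S, E) = Rational(25, 36)
Pow(Add(Function('O')(-29, Mul(35, Pow(Function('W')(-8), -1))), -4500), Rational(1, 2)) = Pow(Add(Rational(25, 36), -4500), Rational(1, 2)) = Pow(Rational(-161975, 36), Rational(1, 2)) = Mul(Rational(5, 6), I, Pow(6479, Rational(1, 2)))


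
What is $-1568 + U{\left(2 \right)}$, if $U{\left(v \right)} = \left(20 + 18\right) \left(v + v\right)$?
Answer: $-1416$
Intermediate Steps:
$U{\left(v \right)} = 76 v$ ($U{\left(v \right)} = 38 \cdot 2 v = 76 v$)
$-1568 + U{\left(2 \right)} = -1568 + 76 \cdot 2 = -1568 + 152 = -1416$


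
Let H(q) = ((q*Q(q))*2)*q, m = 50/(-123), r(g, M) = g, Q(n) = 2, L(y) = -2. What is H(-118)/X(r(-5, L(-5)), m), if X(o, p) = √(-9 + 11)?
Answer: 27848*√2 ≈ 39383.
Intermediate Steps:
m = -50/123 (m = 50*(-1/123) = -50/123 ≈ -0.40650)
H(q) = 4*q² (H(q) = ((q*2)*2)*q = ((2*q)*2)*q = (4*q)*q = 4*q²)
X(o, p) = √2
H(-118)/X(r(-5, L(-5)), m) = (4*(-118)²)/(√2) = (4*13924)*(√2/2) = 55696*(√2/2) = 27848*√2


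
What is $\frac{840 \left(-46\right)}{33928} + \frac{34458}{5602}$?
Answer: $\frac{59539359}{11879041} \approx 5.0121$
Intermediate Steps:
$\frac{840 \left(-46\right)}{33928} + \frac{34458}{5602} = \left(-38640\right) \frac{1}{33928} + 34458 \cdot \frac{1}{5602} = - \frac{4830}{4241} + \frac{17229}{2801} = \frac{59539359}{11879041}$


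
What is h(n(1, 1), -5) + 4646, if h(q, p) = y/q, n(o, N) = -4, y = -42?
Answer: 9313/2 ≈ 4656.5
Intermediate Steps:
h(q, p) = -42/q
h(n(1, 1), -5) + 4646 = -42/(-4) + 4646 = -42*(-¼) + 4646 = 21/2 + 4646 = 9313/2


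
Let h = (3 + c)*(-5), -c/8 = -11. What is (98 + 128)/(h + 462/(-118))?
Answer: -6667/13538 ≈ -0.49247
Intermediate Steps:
c = 88 (c = -8*(-11) = 88)
h = -455 (h = (3 + 88)*(-5) = 91*(-5) = -455)
(98 + 128)/(h + 462/(-118)) = (98 + 128)/(-455 + 462/(-118)) = 226/(-455 + 462*(-1/118)) = 226/(-455 - 231/59) = 226/(-27076/59) = 226*(-59/27076) = -6667/13538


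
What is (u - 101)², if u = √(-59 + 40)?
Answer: (101 - I*√19)² ≈ 10182.0 - 880.5*I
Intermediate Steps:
u = I*√19 (u = √(-19) = I*√19 ≈ 4.3589*I)
(u - 101)² = (I*√19 - 101)² = (-101 + I*√19)²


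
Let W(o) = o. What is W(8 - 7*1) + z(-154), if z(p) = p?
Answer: -153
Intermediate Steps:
W(8 - 7*1) + z(-154) = (8 - 7*1) - 154 = (8 - 7) - 154 = 1 - 154 = -153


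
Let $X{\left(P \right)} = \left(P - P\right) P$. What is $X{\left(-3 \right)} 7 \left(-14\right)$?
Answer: $0$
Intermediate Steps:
$X{\left(P \right)} = 0$ ($X{\left(P \right)} = 0 P = 0$)
$X{\left(-3 \right)} 7 \left(-14\right) = 0 \cdot 7 \left(-14\right) = 0 \left(-14\right) = 0$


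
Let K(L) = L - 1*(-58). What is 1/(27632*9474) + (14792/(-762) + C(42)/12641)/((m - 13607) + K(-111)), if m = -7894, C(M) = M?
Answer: 1359499438464397/1509758491845759584 ≈ 0.00090047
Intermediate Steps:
K(L) = 58 + L (K(L) = L + 58 = 58 + L)
1/(27632*9474) + (14792/(-762) + C(42)/12641)/((m - 13607) + K(-111)) = 1/(27632*9474) + (14792/(-762) + 42/12641)/((-7894 - 13607) + (58 - 111)) = (1/27632)*(1/9474) + (14792*(-1/762) + 42*(1/12641))/(-21501 - 53) = 1/261785568 + (-7396/381 + 42/12641)/(-21554) = 1/261785568 - 93476834/4816221*(-1/21554) = 1/261785568 + 46738417/51904413717 = 1359499438464397/1509758491845759584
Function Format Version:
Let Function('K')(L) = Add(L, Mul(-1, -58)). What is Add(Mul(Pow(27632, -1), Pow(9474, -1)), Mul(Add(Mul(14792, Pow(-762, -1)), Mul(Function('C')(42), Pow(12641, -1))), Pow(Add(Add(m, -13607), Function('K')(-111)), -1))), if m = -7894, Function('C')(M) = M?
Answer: Rational(1359499438464397, 1509758491845759584) ≈ 0.00090047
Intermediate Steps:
Function('K')(L) = Add(58, L) (Function('K')(L) = Add(L, 58) = Add(58, L))
Add(Mul(Pow(27632, -1), Pow(9474, -1)), Mul(Add(Mul(14792, Pow(-762, -1)), Mul(Function('C')(42), Pow(12641, -1))), Pow(Add(Add(m, -13607), Function('K')(-111)), -1))) = Add(Mul(Pow(27632, -1), Pow(9474, -1)), Mul(Add(Mul(14792, Pow(-762, -1)), Mul(42, Pow(12641, -1))), Pow(Add(Add(-7894, -13607), Add(58, -111)), -1))) = Add(Mul(Rational(1, 27632), Rational(1, 9474)), Mul(Add(Mul(14792, Rational(-1, 762)), Mul(42, Rational(1, 12641))), Pow(Add(-21501, -53), -1))) = Add(Rational(1, 261785568), Mul(Add(Rational(-7396, 381), Rational(42, 12641)), Pow(-21554, -1))) = Add(Rational(1, 261785568), Mul(Rational(-93476834, 4816221), Rational(-1, 21554))) = Add(Rational(1, 261785568), Rational(46738417, 51904413717)) = Rational(1359499438464397, 1509758491845759584)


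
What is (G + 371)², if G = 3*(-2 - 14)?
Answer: 104329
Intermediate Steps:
G = -48 (G = 3*(-16) = -48)
(G + 371)² = (-48 + 371)² = 323² = 104329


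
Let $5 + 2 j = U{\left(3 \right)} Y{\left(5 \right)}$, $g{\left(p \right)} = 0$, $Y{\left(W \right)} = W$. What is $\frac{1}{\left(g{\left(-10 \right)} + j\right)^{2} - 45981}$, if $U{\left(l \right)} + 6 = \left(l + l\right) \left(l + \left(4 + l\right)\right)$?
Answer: $- \frac{4}{113699} \approx -3.5181 \cdot 10^{-5}$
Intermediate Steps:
$U{\left(l \right)} = -6 + 2 l \left(4 + 2 l\right)$ ($U{\left(l \right)} = -6 + \left(l + l\right) \left(l + \left(4 + l\right)\right) = -6 + 2 l \left(4 + 2 l\right)$)
$j = \frac{265}{2}$ ($j = - \frac{5}{2} + \frac{\left(-6 + 4 \cdot 3^{2} + 8 \cdot 3\right) 5}{2} = - \frac{5}{2} + \frac{\left(-6 + 4 \cdot 9 + 24\right) 5}{2} = - \frac{5}{2} + \frac{\left(-6 + 36 + 24\right) 5}{2} = - \frac{5}{2} + \frac{54 \cdot 5}{2} = - \frac{5}{2} + \frac{1}{2} \cdot 270 = - \frac{5}{2} + 135 = \frac{265}{2} \approx 132.5$)
$\frac{1}{\left(g{\left(-10 \right)} + j\right)^{2} - 45981} = \frac{1}{\left(0 + \frac{265}{2}\right)^{2} - 45981} = \frac{1}{\left(\frac{265}{2}\right)^{2} - 45981} = \frac{1}{\frac{70225}{4} - 45981} = \frac{1}{- \frac{113699}{4}} = - \frac{4}{113699}$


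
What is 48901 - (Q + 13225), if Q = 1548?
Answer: 34128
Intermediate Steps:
48901 - (Q + 13225) = 48901 - (1548 + 13225) = 48901 - 1*14773 = 48901 - 14773 = 34128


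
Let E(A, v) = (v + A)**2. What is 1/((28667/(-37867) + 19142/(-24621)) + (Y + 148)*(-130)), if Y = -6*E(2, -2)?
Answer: -932323407/17939333011001 ≈ -5.1971e-5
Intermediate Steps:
E(A, v) = (A + v)**2
Y = 0 (Y = -6*(2 - 2)**2 = -6*0**2 = -6*0 = 0)
1/((28667/(-37867) + 19142/(-24621)) + (Y + 148)*(-130)) = 1/((28667/(-37867) + 19142/(-24621)) + (0 + 148)*(-130)) = 1/((28667*(-1/37867) + 19142*(-1/24621)) + 148*(-130)) = 1/((-28667/37867 - 19142/24621) - 19240) = 1/(-1430660321/932323407 - 19240) = 1/(-17939333011001/932323407) = -932323407/17939333011001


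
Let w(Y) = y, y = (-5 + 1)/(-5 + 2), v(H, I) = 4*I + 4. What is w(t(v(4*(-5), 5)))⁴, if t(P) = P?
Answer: 256/81 ≈ 3.1605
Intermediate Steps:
v(H, I) = 4 + 4*I
y = 4/3 (y = -4/(-3) = -4*(-⅓) = 4/3 ≈ 1.3333)
w(Y) = 4/3
w(t(v(4*(-5), 5)))⁴ = (4/3)⁴ = 256/81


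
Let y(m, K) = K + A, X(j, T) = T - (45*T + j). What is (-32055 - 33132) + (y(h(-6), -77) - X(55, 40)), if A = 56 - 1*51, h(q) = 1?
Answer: -63444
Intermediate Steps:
A = 5 (A = 56 - 51 = 5)
X(j, T) = -j - 44*T (X(j, T) = T - (j + 45*T) = T + (-j - 45*T) = -j - 44*T)
y(m, K) = 5 + K (y(m, K) = K + 5 = 5 + K)
(-32055 - 33132) + (y(h(-6), -77) - X(55, 40)) = (-32055 - 33132) + ((5 - 77) - (-1*55 - 44*40)) = -65187 + (-72 - (-55 - 1760)) = -65187 + (-72 - 1*(-1815)) = -65187 + (-72 + 1815) = -65187 + 1743 = -63444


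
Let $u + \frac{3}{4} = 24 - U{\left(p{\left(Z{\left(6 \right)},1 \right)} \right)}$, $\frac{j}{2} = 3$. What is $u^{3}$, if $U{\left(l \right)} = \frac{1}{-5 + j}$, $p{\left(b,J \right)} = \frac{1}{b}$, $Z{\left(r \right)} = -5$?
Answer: $\frac{704969}{64} \approx 11015.0$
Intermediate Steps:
$j = 6$ ($j = 2 \cdot 3 = 6$)
$U{\left(l \right)} = 1$ ($U{\left(l \right)} = \frac{1}{-5 + 6} = 1^{-1} = 1$)
$u = \frac{89}{4}$ ($u = - \frac{3}{4} + \left(24 - 1\right) = - \frac{3}{4} + 23 = \frac{89}{4} \approx 22.25$)
$u^{3} = \left(\frac{89}{4}\right)^{3} = \frac{704969}{64}$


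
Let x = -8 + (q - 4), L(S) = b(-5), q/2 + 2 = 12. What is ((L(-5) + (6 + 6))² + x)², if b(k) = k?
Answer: 3249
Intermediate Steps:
q = 20 (q = -4 + 2*12 = -4 + 24 = 20)
L(S) = -5
x = 8 (x = -8 + (20 - 4) = -8 + 16 = 8)
((L(-5) + (6 + 6))² + x)² = ((-5 + (6 + 6))² + 8)² = ((-5 + 12)² + 8)² = (7² + 8)² = (49 + 8)² = 57² = 3249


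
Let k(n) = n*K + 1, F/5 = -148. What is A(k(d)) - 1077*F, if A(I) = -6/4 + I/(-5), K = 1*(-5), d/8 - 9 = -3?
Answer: 7970263/10 ≈ 7.9703e+5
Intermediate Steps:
d = 48 (d = 72 + 8*(-3) = 72 - 24 = 48)
K = -5
F = -740 (F = 5*(-148) = -740)
k(n) = 1 - 5*n (k(n) = n*(-5) + 1 = -5*n + 1 = 1 - 5*n)
A(I) = -3/2 - I/5 (A(I) = -6*¼ + I*(-⅕) = -3/2 - I/5)
A(k(d)) - 1077*F = (-3/2 - (1 - 5*48)/5) - 1077*(-740) = (-3/2 - (1 - 240)/5) + 796980 = (-3/2 - ⅕*(-239)) + 796980 = (-3/2 + 239/5) + 796980 = 463/10 + 796980 = 7970263/10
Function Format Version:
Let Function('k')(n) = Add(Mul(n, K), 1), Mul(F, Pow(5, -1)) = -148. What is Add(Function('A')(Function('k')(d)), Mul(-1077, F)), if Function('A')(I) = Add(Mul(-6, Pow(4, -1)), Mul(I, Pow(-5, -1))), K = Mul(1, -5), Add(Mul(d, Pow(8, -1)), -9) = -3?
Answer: Rational(7970263, 10) ≈ 7.9703e+5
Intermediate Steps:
d = 48 (d = Add(72, Mul(8, -3)) = Add(72, -24) = 48)
K = -5
F = -740 (F = Mul(5, -148) = -740)
Function('k')(n) = Add(1, Mul(-5, n)) (Function('k')(n) = Add(Mul(n, -5), 1) = Add(Mul(-5, n), 1) = Add(1, Mul(-5, n)))
Function('A')(I) = Add(Rational(-3, 2), Mul(Rational(-1, 5), I)) (Function('A')(I) = Add(Mul(-6, Rational(1, 4)), Mul(I, Rational(-1, 5))) = Add(Rational(-3, 2), Mul(Rational(-1, 5), I)))
Add(Function('A')(Function('k')(d)), Mul(-1077, F)) = Add(Add(Rational(-3, 2), Mul(Rational(-1, 5), Add(1, Mul(-5, 48)))), Mul(-1077, -740)) = Add(Add(Rational(-3, 2), Mul(Rational(-1, 5), Add(1, -240))), 796980) = Add(Add(Rational(-3, 2), Mul(Rational(-1, 5), -239)), 796980) = Add(Add(Rational(-3, 2), Rational(239, 5)), 796980) = Add(Rational(463, 10), 796980) = Rational(7970263, 10)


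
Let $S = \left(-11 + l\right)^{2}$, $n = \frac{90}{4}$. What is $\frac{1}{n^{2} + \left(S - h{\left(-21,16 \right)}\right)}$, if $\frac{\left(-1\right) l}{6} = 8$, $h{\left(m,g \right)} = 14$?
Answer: $\frac{4}{15893} \approx 0.00025168$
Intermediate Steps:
$l = -48$ ($l = \left(-6\right) 8 = -48$)
$n = \frac{45}{2}$ ($n = 90 \cdot \frac{1}{4} = \frac{45}{2} \approx 22.5$)
$S = 3481$ ($S = \left(-11 - 48\right)^{2} = \left(-59\right)^{2} = 3481$)
$\frac{1}{n^{2} + \left(S - h{\left(-21,16 \right)}\right)} = \frac{1}{\left(\frac{45}{2}\right)^{2} + \left(3481 - 14\right)} = \frac{1}{\frac{2025}{4} + \left(3481 - 14\right)} = \frac{1}{\frac{2025}{4} + 3467} = \frac{1}{\frac{15893}{4}} = \frac{4}{15893}$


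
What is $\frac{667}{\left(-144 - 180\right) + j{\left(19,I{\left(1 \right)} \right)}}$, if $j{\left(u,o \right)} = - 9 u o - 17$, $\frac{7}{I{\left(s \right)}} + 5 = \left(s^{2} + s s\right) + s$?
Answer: $\frac{1334}{515} \approx 2.5903$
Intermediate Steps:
$I{\left(s \right)} = \frac{7}{-5 + s + 2 s^{2}}$ ($I{\left(s \right)} = \frac{7}{-5 + \left(\left(s^{2} + s s\right) + s\right)} = \frac{7}{-5 + \left(\left(s^{2} + s^{2}\right) + s\right)} = \frac{7}{-5 + \left(2 s^{2} + s\right)} = \frac{7}{-5 + \left(s + 2 s^{2}\right)} = \frac{7}{-5 + s + 2 s^{2}}$)
$j{\left(u,o \right)} = -17 - 9 o u$ ($j{\left(u,o \right)} = - 9 o u - 17 = -17 - 9 o u$)
$\frac{667}{\left(-144 - 180\right) + j{\left(19,I{\left(1 \right)} \right)}} = \frac{667}{\left(-144 - 180\right) - \left(17 + 9 \frac{7}{-5 + 1 + 2 \cdot 1^{2}} \cdot 19\right)} = \frac{667}{-324 - \left(17 + 9 \frac{7}{-5 + 1 + 2 \cdot 1} \cdot 19\right)} = \frac{667}{-324 - \left(17 + 9 \frac{7}{-5 + 1 + 2} \cdot 19\right)} = \frac{667}{-324 - \left(17 + 9 \frac{7}{-2} \cdot 19\right)} = \frac{667}{-324 - \left(17 + 9 \cdot 7 \left(- \frac{1}{2}\right) 19\right)} = \frac{667}{-324 - \left(17 - \frac{1197}{2}\right)} = \frac{667}{-324 + \left(-17 + \frac{1197}{2}\right)} = \frac{667}{-324 + \frac{1163}{2}} = \frac{667}{\frac{515}{2}} = 667 \cdot \frac{2}{515} = \frac{1334}{515}$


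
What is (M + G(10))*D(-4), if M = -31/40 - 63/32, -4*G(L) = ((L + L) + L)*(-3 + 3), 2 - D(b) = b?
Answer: -1317/80 ≈ -16.462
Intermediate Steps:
D(b) = 2 - b
G(L) = 0 (G(L) = -((L + L) + L)*(-3 + 3)/4 = -(2*L + L)*0/4 = -3*L*0/4 = -¼*0 = 0)
M = -439/160 (M = -31*1/40 - 63*1/32 = -31/40 - 63/32 = -439/160 ≈ -2.7438)
(M + G(10))*D(-4) = (-439/160 + 0)*(2 - 1*(-4)) = -439*(2 + 4)/160 = -439/160*6 = -1317/80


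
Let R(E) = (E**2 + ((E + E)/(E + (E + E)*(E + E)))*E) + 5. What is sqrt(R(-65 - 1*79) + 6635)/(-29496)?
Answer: -sqrt(22628389)/848010 ≈ -0.0056095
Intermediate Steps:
R(E) = 5 + E**2 + 2*E**2/(E + 4*E**2) (R(E) = (E**2 + ((2*E)/(E + (2*E)*(2*E)))*E) + 5 = (E**2 + ((2*E)/(E + 4*E**2))*E) + 5 = (E**2 + (2*E/(E + 4*E**2))*E) + 5 = (E**2 + 2*E**2/(E + 4*E**2)) + 5 = 5 + E**2 + 2*E**2/(E + 4*E**2))
sqrt(R(-65 - 1*79) + 6635)/(-29496) = sqrt((5 + (-65 - 1*79)**2 + 4*(-65 - 1*79)**3 + 22*(-65 - 1*79))/(1 + 4*(-65 - 1*79)) + 6635)/(-29496) = sqrt((5 + (-65 - 79)**2 + 4*(-65 - 79)**3 + 22*(-65 - 79))/(1 + 4*(-65 - 79)) + 6635)*(-1/29496) = sqrt((5 + (-144)**2 + 4*(-144)**3 + 22*(-144))/(1 + 4*(-144)) + 6635)*(-1/29496) = sqrt((5 + 20736 + 4*(-2985984) - 3168)/(1 - 576) + 6635)*(-1/29496) = sqrt((5 + 20736 - 11943936 - 3168)/(-575) + 6635)*(-1/29496) = sqrt(-1/575*(-11926363) + 6635)*(-1/29496) = sqrt(11926363/575 + 6635)*(-1/29496) = sqrt(15741488/575)*(-1/29496) = (4*sqrt(22628389)/115)*(-1/29496) = -sqrt(22628389)/848010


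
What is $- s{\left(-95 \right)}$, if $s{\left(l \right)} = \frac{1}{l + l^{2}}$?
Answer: $- \frac{1}{8930} \approx -0.00011198$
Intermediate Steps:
$- s{\left(-95 \right)} = - \frac{1}{\left(-95\right) \left(1 - 95\right)} = - \frac{-1}{95 \left(-94\right)} = - \frac{\left(-1\right) \left(-1\right)}{95 \cdot 94} = \left(-1\right) \frac{1}{8930} = - \frac{1}{8930}$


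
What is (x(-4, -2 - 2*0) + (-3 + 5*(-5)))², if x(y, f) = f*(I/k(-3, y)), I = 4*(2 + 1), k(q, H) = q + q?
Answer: 576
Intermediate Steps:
k(q, H) = 2*q
I = 12 (I = 4*3 = 12)
x(y, f) = -2*f (x(y, f) = f*(12/((2*(-3)))) = f*(12/(-6)) = f*(12*(-⅙)) = f*(-2) = -2*f)
(x(-4, -2 - 2*0) + (-3 + 5*(-5)))² = (-2*(-2 - 2*0) + (-3 + 5*(-5)))² = (-2*(-2 + 0) + (-3 - 25))² = (-2*(-2) - 28)² = (4 - 28)² = (-24)² = 576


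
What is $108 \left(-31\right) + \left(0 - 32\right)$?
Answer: $-3380$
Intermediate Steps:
$108 \left(-31\right) + \left(0 - 32\right) = -3348 - 32 = -3380$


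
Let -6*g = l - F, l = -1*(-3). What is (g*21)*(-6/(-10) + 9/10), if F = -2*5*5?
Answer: -1113/4 ≈ -278.25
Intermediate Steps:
F = -50 (F = -10*5 = -50)
l = 3
g = -53/6 (g = -(3 - 1*(-50))/6 = -(3 + 50)/6 = -⅙*53 = -53/6 ≈ -8.8333)
(g*21)*(-6/(-10) + 9/10) = (-53/6*21)*(-6/(-10) + 9/10) = -371*(-6*(-⅒) + 9*(⅒))/2 = -371*(⅗ + 9/10)/2 = -371/2*3/2 = -1113/4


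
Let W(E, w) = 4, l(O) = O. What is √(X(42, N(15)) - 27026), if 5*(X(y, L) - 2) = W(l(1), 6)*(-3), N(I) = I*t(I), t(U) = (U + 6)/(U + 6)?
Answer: 2*I*√168915/5 ≈ 164.4*I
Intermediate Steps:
t(U) = 1 (t(U) = (6 + U)/(6 + U) = 1)
N(I) = I (N(I) = I*1 = I)
X(y, L) = -⅖ (X(y, L) = 2 + (4*(-3))/5 = 2 + (⅕)*(-12) = 2 - 12/5 = -⅖)
√(X(42, N(15)) - 27026) = √(-⅖ - 27026) = √(-135132/5) = 2*I*√168915/5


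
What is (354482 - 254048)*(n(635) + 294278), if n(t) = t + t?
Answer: 29683067832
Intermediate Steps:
n(t) = 2*t
(354482 - 254048)*(n(635) + 294278) = (354482 - 254048)*(2*635 + 294278) = 100434*(1270 + 294278) = 100434*295548 = 29683067832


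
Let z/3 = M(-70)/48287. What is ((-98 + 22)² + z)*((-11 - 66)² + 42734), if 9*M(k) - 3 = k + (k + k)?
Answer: 13572385305309/48287 ≈ 2.8108e+8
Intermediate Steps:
M(k) = ⅓ + k/3 (M(k) = ⅓ + (k + (k + k))/9 = ⅓ + (k + 2*k)/9 = ⅓ + (3*k)/9 = ⅓ + k/3)
z = -69/48287 (z = 3*((⅓ + (⅓)*(-70))/48287) = 3*((⅓ - 70/3)*(1/48287)) = 3*(-23*1/48287) = 3*(-23/48287) = -69/48287 ≈ -0.0014290)
((-98 + 22)² + z)*((-11 - 66)² + 42734) = ((-98 + 22)² - 69/48287)*((-11 - 66)² + 42734) = ((-76)² - 69/48287)*((-77)² + 42734) = (5776 - 69/48287)*(5929 + 42734) = (278905643/48287)*48663 = 13572385305309/48287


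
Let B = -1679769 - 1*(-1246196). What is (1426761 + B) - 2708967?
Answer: -1715779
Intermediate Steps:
B = -433573 (B = -1679769 + 1246196 = -433573)
(1426761 + B) - 2708967 = (1426761 - 433573) - 2708967 = 993188 - 2708967 = -1715779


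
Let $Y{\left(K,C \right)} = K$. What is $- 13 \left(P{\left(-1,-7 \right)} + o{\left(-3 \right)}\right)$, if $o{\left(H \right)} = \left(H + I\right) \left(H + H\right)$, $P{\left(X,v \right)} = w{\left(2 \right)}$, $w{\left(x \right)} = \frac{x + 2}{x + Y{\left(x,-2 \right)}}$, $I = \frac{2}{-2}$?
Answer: $-325$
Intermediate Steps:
$I = -1$ ($I = 2 \left(- \frac{1}{2}\right) = -1$)
$w{\left(x \right)} = \frac{2 + x}{2 x}$ ($w{\left(x \right)} = \frac{x + 2}{x + x} = \frac{2 + x}{2 x}$)
$P{\left(X,v \right)} = 1$ ($P{\left(X,v \right)} = \frac{2 + 2}{2 \cdot 2} = \frac{1}{2} \cdot \frac{1}{2} \cdot 4 = 1$)
$o{\left(H \right)} = 2 H \left(-1 + H\right)$ ($o{\left(H \right)} = \left(H - 1\right) \left(H + H\right) = \left(-1 + H\right) 2 H = 2 H \left(-1 + H\right)$)
$- 13 \left(P{\left(-1,-7 \right)} + o{\left(-3 \right)}\right) = - 13 \left(1 + 2 \left(-3\right) \left(-1 - 3\right)\right) = - 13 \left(1 + 2 \left(-3\right) \left(-4\right)\right) = - 13 \left(1 + 24\right) = \left(-13\right) 25 = -325$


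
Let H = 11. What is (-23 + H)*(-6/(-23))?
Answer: -72/23 ≈ -3.1304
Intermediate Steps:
(-23 + H)*(-6/(-23)) = (-23 + 11)*(-6/(-23)) = -(-72)*(-1)/23 = -12*6/23 = -72/23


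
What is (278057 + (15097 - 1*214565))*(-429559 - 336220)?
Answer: -60181805831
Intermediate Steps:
(278057 + (15097 - 1*214565))*(-429559 - 336220) = (278057 + (15097 - 214565))*(-765779) = (278057 - 199468)*(-765779) = 78589*(-765779) = -60181805831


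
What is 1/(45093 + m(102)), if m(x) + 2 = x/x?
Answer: 1/45092 ≈ 2.2177e-5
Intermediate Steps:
m(x) = -1 (m(x) = -2 + x/x = -2 + 1 = -1)
1/(45093 + m(102)) = 1/(45093 - 1) = 1/45092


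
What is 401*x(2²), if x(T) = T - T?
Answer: 0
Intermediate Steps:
x(T) = 0
401*x(2²) = 401*0 = 0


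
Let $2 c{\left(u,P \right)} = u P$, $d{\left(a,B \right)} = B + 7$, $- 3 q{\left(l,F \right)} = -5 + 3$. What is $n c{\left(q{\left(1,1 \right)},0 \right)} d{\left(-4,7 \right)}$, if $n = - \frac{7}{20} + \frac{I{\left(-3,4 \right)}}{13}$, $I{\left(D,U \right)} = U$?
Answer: $0$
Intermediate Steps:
$q{\left(l,F \right)} = \frac{2}{3}$ ($q{\left(l,F \right)} = - \frac{-5 + 3}{3} = \left(- \frac{1}{3}\right) \left(-2\right) = \frac{2}{3}$)
$d{\left(a,B \right)} = 7 + B$
$c{\left(u,P \right)} = \frac{P u}{2}$ ($c{\left(u,P \right)} = \frac{u P}{2} = \frac{P u}{2}$)
$n = - \frac{11}{260}$ ($n = - \frac{7}{20} + \frac{4}{13} = - \frac{11}{260} \approx -0.042308$)
$n c{\left(q{\left(1,1 \right)},0 \right)} d{\left(-4,7 \right)} = - \frac{11 \cdot \frac{1}{2} \cdot 0 \cdot \frac{2}{3}}{260} \left(7 + 7\right) = \left(- \frac{11}{260}\right) 0 \cdot 14 = 0 \cdot 14 = 0$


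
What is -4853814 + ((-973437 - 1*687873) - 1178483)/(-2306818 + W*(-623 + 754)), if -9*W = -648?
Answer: -11151081490411/2297386 ≈ -4.8538e+6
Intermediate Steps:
W = 72 (W = -⅑*(-648) = 72)
-4853814 + ((-973437 - 1*687873) - 1178483)/(-2306818 + W*(-623 + 754)) = -4853814 + ((-973437 - 1*687873) - 1178483)/(-2306818 + 72*(-623 + 754)) = -4853814 + ((-973437 - 687873) - 1178483)/(-2306818 + 72*131) = -4853814 + (-1661310 - 1178483)/(-2306818 + 9432) = -4853814 - 2839793/(-2297386) = -4853814 - 2839793*(-1/2297386) = -4853814 + 2839793/2297386 = -11151081490411/2297386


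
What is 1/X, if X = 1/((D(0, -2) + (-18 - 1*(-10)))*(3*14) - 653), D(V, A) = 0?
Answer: -989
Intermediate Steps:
X = -1/989 (X = 1/((0 + (-18 - 1*(-10)))*(3*14) - 653) = 1/((0 + (-18 + 10))*42 - 653) = 1/((0 - 8)*42 - 653) = 1/(-8*42 - 653) = 1/(-336 - 653) = 1/(-989) = -1/989 ≈ -0.0010111)
1/X = 1/(-1/989) = -989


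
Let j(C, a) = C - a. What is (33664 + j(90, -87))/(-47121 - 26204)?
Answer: -33841/73325 ≈ -0.46152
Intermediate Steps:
(33664 + j(90, -87))/(-47121 - 26204) = (33664 + (90 - 1*(-87)))/(-47121 - 26204) = (33664 + (90 + 87))/(-73325) = (33664 + 177)*(-1/73325) = 33841*(-1/73325) = -33841/73325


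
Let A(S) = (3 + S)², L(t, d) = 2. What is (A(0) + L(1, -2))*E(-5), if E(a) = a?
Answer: -55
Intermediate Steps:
(A(0) + L(1, -2))*E(-5) = ((3 + 0)² + 2)*(-5) = (3² + 2)*(-5) = (9 + 2)*(-5) = 11*(-5) = -55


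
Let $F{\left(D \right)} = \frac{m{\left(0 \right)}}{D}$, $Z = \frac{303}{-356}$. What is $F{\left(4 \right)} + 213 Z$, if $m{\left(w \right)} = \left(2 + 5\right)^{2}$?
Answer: $- \frac{30089}{178} \approx -169.04$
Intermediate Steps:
$m{\left(w \right)} = 49$ ($m{\left(w \right)} = 7^{2} = 49$)
$Z = - \frac{303}{356}$ ($Z = 303 \left(- \frac{1}{356}\right) = - \frac{303}{356} \approx -0.85112$)
$F{\left(D \right)} = \frac{49}{D}$
$F{\left(4 \right)} + 213 Z = \frac{49}{4} + 213 \left(- \frac{303}{356}\right) = 49 \cdot \frac{1}{4} - \frac{64539}{356} = \frac{49}{4} - \frac{64539}{356} = - \frac{30089}{178}$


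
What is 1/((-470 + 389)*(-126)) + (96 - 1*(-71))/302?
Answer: 426176/770553 ≈ 0.55308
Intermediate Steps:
1/((-470 + 389)*(-126)) + (96 - 1*(-71))/302 = -1/126/(-81) + (96 + 71)*(1/302) = -1/81*(-1/126) + 167*(1/302) = 1/10206 + 167/302 = 426176/770553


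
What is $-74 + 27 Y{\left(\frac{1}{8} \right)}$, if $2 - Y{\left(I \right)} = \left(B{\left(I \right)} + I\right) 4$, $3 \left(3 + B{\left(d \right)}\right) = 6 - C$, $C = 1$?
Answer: $\frac{221}{2} \approx 110.5$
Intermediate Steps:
$B{\left(d \right)} = - \frac{4}{3}$ ($B{\left(d \right)} = -3 + \frac{6 - 1}{3} = -3 + \frac{1}{3} \cdot 5 = -3 + \frac{5}{3} = - \frac{4}{3}$)
$Y{\left(I \right)} = \frac{22}{3} - 4 I$ ($Y{\left(I \right)} = 2 - \left(- \frac{4}{3} + I\right) 4 = 2 - \left(- \frac{16}{3} + 4 I\right) = \frac{22}{3} - 4 I$)
$-74 + 27 Y{\left(\frac{1}{8} \right)} = -74 + 27 \left(\frac{22}{3} - \frac{4}{8}\right) = -74 + 27 \left(\frac{22}{3} - \frac{1}{2}\right) = -74 + 27 \cdot \frac{41}{6} = -74 + \frac{369}{2} = \frac{221}{2}$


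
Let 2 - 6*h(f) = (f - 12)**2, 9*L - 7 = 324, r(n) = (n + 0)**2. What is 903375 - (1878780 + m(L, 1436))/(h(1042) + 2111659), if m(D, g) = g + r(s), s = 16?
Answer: 655457480073/725566 ≈ 9.0337e+5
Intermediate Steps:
r(n) = n**2
L = 331/9 (L = 7/9 + (1/9)*324 = 7/9 + 36 = 331/9 ≈ 36.778)
m(D, g) = 256 + g (m(D, g) = g + 16**2 = g + 256 = 256 + g)
h(f) = 1/3 - (-12 + f)**2/6 (h(f) = 1/3 - (f - 12)**2/6 = 1/3 - (-12 + f)**2/6)
903375 - (1878780 + m(L, 1436))/(h(1042) + 2111659) = 903375 - (1878780 + (256 + 1436))/((1/3 - (-12 + 1042)**2/6) + 2111659) = 903375 - (1878780 + 1692)/((1/3 - 1/6*1030**2) + 2111659) = 903375 - 1880472/((1/3 - 1/6*1060900) + 2111659) = 903375 - 1880472/((1/3 - 530450/3) + 2111659) = 903375 - 1880472/(-530449/3 + 2111659) = 903375 - 1880472/5804528/3 = 903375 - 1880472*3/5804528 = 903375 - 1*705177/725566 = 903375 - 705177/725566 = 655457480073/725566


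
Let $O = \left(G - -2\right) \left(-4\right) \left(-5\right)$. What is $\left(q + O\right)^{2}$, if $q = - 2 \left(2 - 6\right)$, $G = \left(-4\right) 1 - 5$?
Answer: $17424$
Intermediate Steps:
$G = -9$ ($G = -4 - 5 = -9$)
$q = 8$ ($q = \left(-2\right) \left(-4\right) = 8$)
$O = -140$ ($O = \left(-9 - -2\right) \left(-4\right) \left(-5\right) = \left(-9 + 2\right) \left(-4\right) \left(-5\right) = \left(-7\right) \left(-4\right) \left(-5\right) = 28 \left(-5\right) = -140$)
$\left(q + O\right)^{2} = \left(8 - 140\right)^{2} = \left(-132\right)^{2} = 17424$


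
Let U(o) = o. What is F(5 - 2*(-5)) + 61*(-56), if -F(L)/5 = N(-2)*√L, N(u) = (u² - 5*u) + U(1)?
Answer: -3416 - 75*√15 ≈ -3706.5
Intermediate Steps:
N(u) = 1 + u² - 5*u (N(u) = (u² - 5*u) + 1 = 1 + u² - 5*u)
F(L) = -75*√L (F(L) = -5*(1 + (-2)² - 5*(-2))*√L = -5*(1 + 4 + 10)*√L = -75*√L)
F(5 - 2*(-5)) + 61*(-56) = -75*√(5 - 2*(-5)) + 61*(-56) = -75*√(5 + 10) - 3416 = -75*√15 - 3416 = -3416 - 75*√15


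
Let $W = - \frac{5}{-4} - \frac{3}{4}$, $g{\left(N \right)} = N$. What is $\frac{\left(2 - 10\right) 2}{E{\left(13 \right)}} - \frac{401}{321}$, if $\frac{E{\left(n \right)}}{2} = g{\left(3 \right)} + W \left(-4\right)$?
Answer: $- \frac{2969}{321} \approx -9.2492$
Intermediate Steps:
$W = \frac{1}{2}$ ($W = \left(-5\right) \left(- \frac{1}{4}\right) - \frac{3}{4} = \frac{5}{4} - \frac{3}{4} = \frac{1}{2} \approx 0.5$)
$E{\left(n \right)} = 2$ ($E{\left(n \right)} = 2 \left(3 + \frac{1}{2} \left(-4\right)\right) = 2 \left(3 - 2\right) = 2 \cdot 1 = 2$)
$\frac{\left(2 - 10\right) 2}{E{\left(13 \right)}} - \frac{401}{321} = \frac{\left(2 - 10\right) 2}{2} - \frac{401}{321} = \left(-8\right) 2 \cdot \frac{1}{2} - \frac{401}{321} = \left(-16\right) \frac{1}{2} - \frac{401}{321} = -8 - \frac{401}{321} = - \frac{2969}{321}$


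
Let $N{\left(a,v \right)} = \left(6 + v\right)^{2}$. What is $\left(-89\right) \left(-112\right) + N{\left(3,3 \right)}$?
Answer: $10049$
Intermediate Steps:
$\left(-89\right) \left(-112\right) + N{\left(3,3 \right)} = \left(-89\right) \left(-112\right) + \left(6 + 3\right)^{2} = 9968 + 9^{2} = 9968 + 81 = 10049$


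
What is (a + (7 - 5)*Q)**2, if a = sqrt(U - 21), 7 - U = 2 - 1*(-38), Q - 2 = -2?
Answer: -54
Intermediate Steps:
Q = 0 (Q = 2 - 2 = 0)
U = -33 (U = 7 - (2 - 1*(-38)) = 7 - (2 + 38) = 7 - 1*40 = 7 - 40 = -33)
a = 3*I*sqrt(6) (a = sqrt(-33 - 21) = sqrt(-54) = 3*I*sqrt(6) ≈ 7.3485*I)
(a + (7 - 5)*Q)**2 = (3*I*sqrt(6) + (7 - 5)*0)**2 = (3*I*sqrt(6) + 2*0)**2 = (3*I*sqrt(6) + 0)**2 = (3*I*sqrt(6))**2 = -54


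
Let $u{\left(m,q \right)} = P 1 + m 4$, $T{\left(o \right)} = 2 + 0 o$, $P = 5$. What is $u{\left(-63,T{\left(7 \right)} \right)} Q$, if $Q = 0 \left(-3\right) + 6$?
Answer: $-1482$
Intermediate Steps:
$T{\left(o \right)} = 2$ ($T{\left(o \right)} = 2 + 0 = 2$)
$Q = 6$ ($Q = 0 + 6 = 6$)
$u{\left(m,q \right)} = 5 + 4 m$ ($u{\left(m,q \right)} = 5 \cdot 1 + m 4 = 5 + 4 m$)
$u{\left(-63,T{\left(7 \right)} \right)} Q = \left(5 + 4 \left(-63\right)\right) 6 = \left(5 - 252\right) 6 = \left(-247\right) 6 = -1482$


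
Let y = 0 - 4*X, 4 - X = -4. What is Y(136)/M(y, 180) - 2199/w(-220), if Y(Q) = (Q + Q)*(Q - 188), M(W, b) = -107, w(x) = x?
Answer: 3346973/23540 ≈ 142.18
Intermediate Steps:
X = 8 (X = 4 - 1*(-4) = 4 + 4 = 8)
y = -32 (y = 0 - 4*8 = 0 - 32 = -32)
Y(Q) = 2*Q*(-188 + Q) (Y(Q) = (2*Q)*(-188 + Q) = 2*Q*(-188 + Q))
Y(136)/M(y, 180) - 2199/w(-220) = (2*136*(-188 + 136))/(-107) - 2199/(-220) = (2*136*(-52))*(-1/107) - 2199*(-1/220) = -14144*(-1/107) + 2199/220 = 14144/107 + 2199/220 = 3346973/23540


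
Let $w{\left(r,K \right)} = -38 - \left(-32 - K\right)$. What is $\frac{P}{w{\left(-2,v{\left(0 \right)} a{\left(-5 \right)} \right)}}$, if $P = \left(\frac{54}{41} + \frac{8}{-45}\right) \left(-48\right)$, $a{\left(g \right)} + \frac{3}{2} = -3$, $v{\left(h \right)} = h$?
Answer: $\frac{16816}{1845} \approx 9.1144$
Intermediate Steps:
$a{\left(g \right)} = - \frac{9}{2}$ ($a{\left(g \right)} = - \frac{3}{2} - 3 = - \frac{9}{2}$)
$w{\left(r,K \right)} = -6 + K$ ($w{\left(r,K \right)} = -38 + \left(32 + K\right) = -6 + K$)
$P = - \frac{33632}{615}$ ($P = \left(54 \cdot \frac{1}{41} + 8 \left(- \frac{1}{45}\right)\right) \left(-48\right) = \left(\frac{54}{41} - \frac{8}{45}\right) \left(-48\right) = \frac{2102}{1845} \left(-48\right) = - \frac{33632}{615} \approx -54.686$)
$\frac{P}{w{\left(-2,v{\left(0 \right)} a{\left(-5 \right)} \right)}} = - \frac{33632}{615 \left(-6 + 0 \left(- \frac{9}{2}\right)\right)} = - \frac{33632}{615 \left(-6 + 0\right)} = - \frac{33632}{615 \left(-6\right)} = \left(- \frac{33632}{615}\right) \left(- \frac{1}{6}\right) = \frac{16816}{1845}$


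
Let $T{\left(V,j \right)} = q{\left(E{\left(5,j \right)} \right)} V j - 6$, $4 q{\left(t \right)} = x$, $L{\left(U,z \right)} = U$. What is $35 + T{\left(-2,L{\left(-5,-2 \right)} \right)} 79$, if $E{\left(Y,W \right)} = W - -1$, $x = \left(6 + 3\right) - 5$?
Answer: $351$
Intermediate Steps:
$x = 4$ ($x = 9 - 5 = 4$)
$E{\left(Y,W \right)} = 1 + W$ ($E{\left(Y,W \right)} = W + \left(-2 + 3\right) = W + 1 = 1 + W$)
$q{\left(t \right)} = 1$ ($q{\left(t \right)} = \frac{1}{4} \cdot 4 = 1$)
$T{\left(V,j \right)} = -6 + V j$ ($T{\left(V,j \right)} = 1 V j - 6 = V j - 6 = -6 + V j$)
$35 + T{\left(-2,L{\left(-5,-2 \right)} \right)} 79 = 35 + \left(-6 - -10\right) 79 = 35 + \left(-6 + 10\right) 79 = 35 + 4 \cdot 79 = 35 + 316 = 351$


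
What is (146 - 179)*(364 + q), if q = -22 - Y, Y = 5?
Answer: -11121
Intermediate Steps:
q = -27 (q = -22 - 1*5 = -22 - 5 = -27)
(146 - 179)*(364 + q) = (146 - 179)*(364 - 27) = -33*337 = -11121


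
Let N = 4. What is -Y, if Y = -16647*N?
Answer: 66588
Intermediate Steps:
Y = -66588 (Y = -16647*4 = -66588)
-Y = -1*(-66588) = 66588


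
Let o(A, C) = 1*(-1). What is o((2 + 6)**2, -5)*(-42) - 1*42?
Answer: 0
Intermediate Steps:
o(A, C) = -1
o((2 + 6)**2, -5)*(-42) - 1*42 = -1*(-42) - 1*42 = 42 - 42 = 0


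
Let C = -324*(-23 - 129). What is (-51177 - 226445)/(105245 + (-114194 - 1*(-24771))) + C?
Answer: 389462117/7911 ≈ 49230.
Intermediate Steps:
C = 49248 (C = -324*(-152) = 49248)
(-51177 - 226445)/(105245 + (-114194 - 1*(-24771))) + C = (-51177 - 226445)/(105245 + (-114194 - 1*(-24771))) + 49248 = -277622/(105245 + (-114194 + 24771)) + 49248 = -277622/(105245 - 89423) + 49248 = -277622/15822 + 49248 = -277622*1/15822 + 49248 = -138811/7911 + 49248 = 389462117/7911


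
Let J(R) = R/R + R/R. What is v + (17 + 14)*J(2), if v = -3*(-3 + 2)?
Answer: 65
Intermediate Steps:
J(R) = 2 (J(R) = 1 + 1 = 2)
v = 3 (v = -3*(-1) = 3)
v + (17 + 14)*J(2) = 3 + (17 + 14)*2 = 3 + 31*2 = 3 + 62 = 65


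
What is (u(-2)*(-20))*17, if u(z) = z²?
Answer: -1360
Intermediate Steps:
(u(-2)*(-20))*17 = ((-2)²*(-20))*17 = (4*(-20))*17 = -80*17 = -1360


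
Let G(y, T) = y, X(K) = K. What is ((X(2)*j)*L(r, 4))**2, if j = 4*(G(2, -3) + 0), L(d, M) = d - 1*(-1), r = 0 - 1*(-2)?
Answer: 2304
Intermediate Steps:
r = 2 (r = 0 + 2 = 2)
L(d, M) = 1 + d (L(d, M) = d + 1 = 1 + d)
j = 8 (j = 4*(2 + 0) = 4*2 = 8)
((X(2)*j)*L(r, 4))**2 = ((2*8)*(1 + 2))**2 = (16*3)**2 = 48**2 = 2304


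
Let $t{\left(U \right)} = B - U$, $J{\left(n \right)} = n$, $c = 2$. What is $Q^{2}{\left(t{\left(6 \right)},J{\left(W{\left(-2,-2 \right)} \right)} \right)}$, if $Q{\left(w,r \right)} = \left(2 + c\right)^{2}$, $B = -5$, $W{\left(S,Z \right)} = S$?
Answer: $256$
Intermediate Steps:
$t{\left(U \right)} = -5 - U$
$Q{\left(w,r \right)} = 16$ ($Q{\left(w,r \right)} = \left(2 + 2\right)^{2} = 4^{2} = 16$)
$Q^{2}{\left(t{\left(6 \right)},J{\left(W{\left(-2,-2 \right)} \right)} \right)} = 16^{2} = 256$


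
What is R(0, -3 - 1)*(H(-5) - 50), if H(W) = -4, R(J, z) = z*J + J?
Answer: 0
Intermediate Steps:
R(J, z) = J + J*z (R(J, z) = J*z + J = J + J*z)
R(0, -3 - 1)*(H(-5) - 50) = (0*(1 + (-3 - 1)))*(-4 - 50) = (0*(1 - 4))*(-54) = (0*(-3))*(-54) = 0*(-54) = 0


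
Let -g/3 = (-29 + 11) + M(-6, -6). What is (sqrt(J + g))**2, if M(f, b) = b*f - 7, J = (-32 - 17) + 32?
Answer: -50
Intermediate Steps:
J = -17 (J = -49 + 32 = -17)
M(f, b) = -7 + b*f
g = -33 (g = -3*((-29 + 11) + (-7 - 6*(-6))) = -3*(-18 + (-7 + 36)) = -3*(-18 + 29) = -3*11 = -33)
(sqrt(J + g))**2 = (sqrt(-17 - 33))**2 = (sqrt(-50))**2 = (5*I*sqrt(2))**2 = -50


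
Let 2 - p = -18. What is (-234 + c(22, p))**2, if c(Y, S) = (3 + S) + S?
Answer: 36481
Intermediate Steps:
p = 20 (p = 2 - 1*(-18) = 2 + 18 = 20)
c(Y, S) = 3 + 2*S
(-234 + c(22, p))**2 = (-234 + (3 + 2*20))**2 = (-234 + (3 + 40))**2 = (-234 + 43)**2 = (-191)**2 = 36481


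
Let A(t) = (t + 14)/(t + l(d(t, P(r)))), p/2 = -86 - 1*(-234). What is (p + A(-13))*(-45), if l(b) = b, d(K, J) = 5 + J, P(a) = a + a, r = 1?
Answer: -26625/2 ≈ -13313.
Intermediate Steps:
P(a) = 2*a
p = 296 (p = 2*(-86 - 1*(-234)) = 2*(-86 + 234) = 2*148 = 296)
A(t) = (14 + t)/(7 + t) (A(t) = (t + 14)/(t + (5 + 2*1)) = (14 + t)/(t + (5 + 2)) = (14 + t)/(t + 7) = (14 + t)/(7 + t))
(p + A(-13))*(-45) = (296 + (14 - 13)/(7 - 13))*(-45) = (296 + 1/(-6))*(-45) = (296 - 1/6*1)*(-45) = (296 - 1/6)*(-45) = (1775/6)*(-45) = -26625/2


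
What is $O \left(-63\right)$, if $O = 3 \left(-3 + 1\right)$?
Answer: $378$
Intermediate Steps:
$O = -6$ ($O = 3 \left(-2\right) = -6$)
$O \left(-63\right) = \left(-6\right) \left(-63\right) = 378$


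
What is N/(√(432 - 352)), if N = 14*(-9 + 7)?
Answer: -7*√5/5 ≈ -3.1305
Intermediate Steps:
N = -28 (N = 14*(-2) = -28)
N/(√(432 - 352)) = -28/√(432 - 352) = -28*√5/20 = -7*√5/5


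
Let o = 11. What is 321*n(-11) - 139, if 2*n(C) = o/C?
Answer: -599/2 ≈ -299.50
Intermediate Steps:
n(C) = 11/(2*C) (n(C) = (11/C)/2 = 11/(2*C))
321*n(-11) - 139 = 321*((11/2)/(-11)) - 139 = 321*((11/2)*(-1/11)) - 139 = 321*(-½) - 139 = -321/2 - 139 = -599/2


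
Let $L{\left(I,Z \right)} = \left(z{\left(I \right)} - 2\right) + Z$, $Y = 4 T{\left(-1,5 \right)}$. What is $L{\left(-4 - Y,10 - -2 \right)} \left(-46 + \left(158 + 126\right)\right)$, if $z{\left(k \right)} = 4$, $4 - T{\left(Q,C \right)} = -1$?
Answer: $3332$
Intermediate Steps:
$T{\left(Q,C \right)} = 5$ ($T{\left(Q,C \right)} = 4 - -1 = 4 + 1 = 5$)
$Y = 20$ ($Y = 4 \cdot 5 = 20$)
$L{\left(I,Z \right)} = 2 + Z$ ($L{\left(I,Z \right)} = \left(4 - 2\right) + Z = 2 + Z$)
$L{\left(-4 - Y,10 - -2 \right)} \left(-46 + \left(158 + 126\right)\right) = \left(2 + \left(10 - -2\right)\right) \left(-46 + \left(158 + 126\right)\right) = \left(2 + \left(10 + 2\right)\right) \left(-46 + 284\right) = \left(2 + 12\right) 238 = 14 \cdot 238 = 3332$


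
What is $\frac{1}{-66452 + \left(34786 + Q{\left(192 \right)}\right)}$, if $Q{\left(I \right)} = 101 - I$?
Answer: $- \frac{1}{31757} \approx -3.1489 \cdot 10^{-5}$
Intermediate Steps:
$\frac{1}{-66452 + \left(34786 + Q{\left(192 \right)}\right)} = \frac{1}{-66452 + \left(34786 + \left(101 - 192\right)\right)} = \frac{1}{-66452 + \left(34786 - 91\right)} = \frac{1}{-66452 + 34695} = \frac{1}{-31757} = - \frac{1}{31757}$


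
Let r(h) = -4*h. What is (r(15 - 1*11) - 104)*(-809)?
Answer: 97080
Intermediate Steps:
(r(15 - 1*11) - 104)*(-809) = (-4*(15 - 1*11) - 104)*(-809) = (-4*(15 - 11) - 104)*(-809) = (-4*4 - 104)*(-809) = (-16 - 104)*(-809) = -120*(-809) = 97080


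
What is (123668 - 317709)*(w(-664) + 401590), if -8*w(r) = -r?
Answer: -77908819787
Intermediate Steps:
w(r) = r/8 (w(r) = -(-1)*r/8 = r/8)
(123668 - 317709)*(w(-664) + 401590) = (123668 - 317709)*((⅛)*(-664) + 401590) = -194041*(-83 + 401590) = -194041*401507 = -77908819787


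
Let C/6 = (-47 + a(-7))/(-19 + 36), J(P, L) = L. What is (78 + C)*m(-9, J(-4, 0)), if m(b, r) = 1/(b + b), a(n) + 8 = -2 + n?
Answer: -157/51 ≈ -3.0784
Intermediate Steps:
a(n) = -10 + n (a(n) = -8 + (-2 + n) = -10 + n)
m(b, r) = 1/(2*b)
C = -384/17 (C = 6*((-47 + (-10 - 7))/(-19 + 36)) = 6*((-47 - 17)/17) = 6*(-64*1/17) = 6*(-64/17) = -384/17 ≈ -22.588)
(78 + C)*m(-9, J(-4, 0)) = (78 - 384/17)*((1/2)/(-9)) = 942*((1/2)*(-1/9))/17 = (942/17)*(-1/18) = -157/51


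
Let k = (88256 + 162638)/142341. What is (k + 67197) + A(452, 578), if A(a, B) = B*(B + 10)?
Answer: 57941720695/142341 ≈ 4.0706e+5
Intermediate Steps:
A(a, B) = B*(10 + B)
k = 250894/142341 (k = 250894*(1/142341) = 250894/142341 ≈ 1.7626)
(k + 67197) + A(452, 578) = (250894/142341 + 67197) + 578*(10 + 578) = 9565139071/142341 + 578*588 = 9565139071/142341 + 339864 = 57941720695/142341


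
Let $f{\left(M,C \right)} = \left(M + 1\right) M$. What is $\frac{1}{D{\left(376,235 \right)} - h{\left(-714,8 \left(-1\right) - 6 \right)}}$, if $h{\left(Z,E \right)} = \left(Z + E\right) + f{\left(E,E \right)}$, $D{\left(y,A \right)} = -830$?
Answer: $- \frac{1}{284} \approx -0.0035211$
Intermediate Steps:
$f{\left(M,C \right)} = M \left(1 + M\right)$ ($f{\left(M,C \right)} = \left(1 + M\right) M = M \left(1 + M\right)$)
$h{\left(Z,E \right)} = E + Z + E \left(1 + E\right)$ ($h{\left(Z,E \right)} = \left(Z + E\right) + E \left(1 + E\right) = \left(E + Z\right) + E \left(1 + E\right) = E + Z + E \left(1 + E\right)$)
$\frac{1}{D{\left(376,235 \right)} - h{\left(-714,8 \left(-1\right) - 6 \right)}} = \frac{1}{-830 - \left(\left(8 \left(-1\right) - 6\right) - 714 + \left(8 \left(-1\right) - 6\right) \left(1 + \left(8 \left(-1\right) - 6\right)\right)\right)} = \frac{1}{-830 - \left(\left(-8 - 6\right) - 714 + \left(-8 - 6\right) \left(1 - 14\right)\right)} = \frac{1}{-830 - \left(-14 - 714 - 14 \left(1 - 14\right)\right)} = \frac{1}{-830 - \left(-14 - 714 - -182\right)} = \frac{1}{-830 - \left(-14 - 714 + 182\right)} = \frac{1}{-830 - -546} = \frac{1}{-830 + 546} = \frac{1}{-284} = - \frac{1}{284}$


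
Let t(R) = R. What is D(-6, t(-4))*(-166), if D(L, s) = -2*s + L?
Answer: -332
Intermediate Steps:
D(L, s) = L - 2*s
D(-6, t(-4))*(-166) = (-6 - 2*(-4))*(-166) = (-6 + 8)*(-166) = 2*(-166) = -332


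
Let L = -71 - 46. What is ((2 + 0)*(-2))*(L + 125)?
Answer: -32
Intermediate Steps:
L = -117
((2 + 0)*(-2))*(L + 125) = ((2 + 0)*(-2))*(-117 + 125) = (2*(-2))*8 = -4*8 = -32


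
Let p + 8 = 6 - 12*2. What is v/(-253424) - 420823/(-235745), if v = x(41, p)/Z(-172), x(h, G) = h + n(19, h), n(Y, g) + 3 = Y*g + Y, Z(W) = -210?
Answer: 1119799657637/627306129240 ≈ 1.7851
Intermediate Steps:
n(Y, g) = -3 + Y + Y*g (n(Y, g) = -3 + (Y*g + Y) = -3 + (Y + Y*g) = -3 + Y + Y*g)
p = -26 (p = -8 + (6 - 12*2) = -8 + (6 - 24) = -8 - 18 = -26)
x(h, G) = 16 + 20*h (x(h, G) = h + (-3 + 19 + 19*h) = h + (16 + 19*h) = 16 + 20*h)
v = -418/105 (v = (16 + 20*41)/(-210) = (16 + 820)*(-1/210) = 836*(-1/210) = -418/105 ≈ -3.9810)
v/(-253424) - 420823/(-235745) = -418/105/(-253424) - 420823/(-235745) = -418/105*(-1/253424) - 420823*(-1/235745) = 209/13304760 + 420823/235745 = 1119799657637/627306129240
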